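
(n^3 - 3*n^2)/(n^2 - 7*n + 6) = n^2*(n - 3)/(n^2 - 7*n + 6)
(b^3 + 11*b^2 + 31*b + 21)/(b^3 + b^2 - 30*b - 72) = (b^2 + 8*b + 7)/(b^2 - 2*b - 24)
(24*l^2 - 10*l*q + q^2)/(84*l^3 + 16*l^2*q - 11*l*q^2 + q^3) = (-4*l + q)/(-14*l^2 - 5*l*q + q^2)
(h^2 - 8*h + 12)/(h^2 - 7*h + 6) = (h - 2)/(h - 1)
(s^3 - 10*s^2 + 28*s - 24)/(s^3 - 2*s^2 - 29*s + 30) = (s^2 - 4*s + 4)/(s^2 + 4*s - 5)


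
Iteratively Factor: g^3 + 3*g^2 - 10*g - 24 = (g + 4)*(g^2 - g - 6) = (g - 3)*(g + 4)*(g + 2)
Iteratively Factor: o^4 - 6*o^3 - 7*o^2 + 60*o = (o + 3)*(o^3 - 9*o^2 + 20*o) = (o - 4)*(o + 3)*(o^2 - 5*o) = (o - 5)*(o - 4)*(o + 3)*(o)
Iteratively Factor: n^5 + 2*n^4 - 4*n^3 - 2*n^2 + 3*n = (n - 1)*(n^4 + 3*n^3 - n^2 - 3*n) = (n - 1)^2*(n^3 + 4*n^2 + 3*n) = (n - 1)^2*(n + 1)*(n^2 + 3*n) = n*(n - 1)^2*(n + 1)*(n + 3)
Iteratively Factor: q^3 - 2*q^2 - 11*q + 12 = (q - 1)*(q^2 - q - 12) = (q - 4)*(q - 1)*(q + 3)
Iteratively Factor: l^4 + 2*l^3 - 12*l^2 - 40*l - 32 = (l + 2)*(l^3 - 12*l - 16) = (l + 2)^2*(l^2 - 2*l - 8) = (l - 4)*(l + 2)^2*(l + 2)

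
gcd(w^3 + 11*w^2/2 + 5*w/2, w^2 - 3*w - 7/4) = w + 1/2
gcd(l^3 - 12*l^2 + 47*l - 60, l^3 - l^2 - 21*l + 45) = l - 3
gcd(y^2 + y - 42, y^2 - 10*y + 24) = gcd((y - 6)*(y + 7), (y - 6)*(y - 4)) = y - 6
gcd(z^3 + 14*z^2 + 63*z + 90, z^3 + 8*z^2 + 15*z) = z^2 + 8*z + 15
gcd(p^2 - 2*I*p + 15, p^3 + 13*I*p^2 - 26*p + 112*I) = 1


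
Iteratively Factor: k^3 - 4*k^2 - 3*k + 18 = (k - 3)*(k^2 - k - 6) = (k - 3)^2*(k + 2)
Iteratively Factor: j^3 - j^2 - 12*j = (j + 3)*(j^2 - 4*j) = j*(j + 3)*(j - 4)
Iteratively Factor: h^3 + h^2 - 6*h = (h)*(h^2 + h - 6) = h*(h - 2)*(h + 3)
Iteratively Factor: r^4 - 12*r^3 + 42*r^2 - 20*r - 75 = (r - 5)*(r^3 - 7*r^2 + 7*r + 15) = (r - 5)^2*(r^2 - 2*r - 3) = (r - 5)^2*(r - 3)*(r + 1)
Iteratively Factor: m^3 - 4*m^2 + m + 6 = (m + 1)*(m^2 - 5*m + 6) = (m - 3)*(m + 1)*(m - 2)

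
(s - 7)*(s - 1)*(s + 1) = s^3 - 7*s^2 - s + 7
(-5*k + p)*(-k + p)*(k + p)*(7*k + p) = 35*k^4 - 2*k^3*p - 36*k^2*p^2 + 2*k*p^3 + p^4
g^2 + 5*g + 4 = (g + 1)*(g + 4)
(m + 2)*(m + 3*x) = m^2 + 3*m*x + 2*m + 6*x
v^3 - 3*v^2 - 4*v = v*(v - 4)*(v + 1)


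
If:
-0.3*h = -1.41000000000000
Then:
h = 4.70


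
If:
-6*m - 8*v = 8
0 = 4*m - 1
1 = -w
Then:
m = 1/4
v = -19/16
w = -1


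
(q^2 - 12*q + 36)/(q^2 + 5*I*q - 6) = (q^2 - 12*q + 36)/(q^2 + 5*I*q - 6)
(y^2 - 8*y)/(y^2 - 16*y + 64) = y/(y - 8)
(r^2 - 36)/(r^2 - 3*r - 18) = (r + 6)/(r + 3)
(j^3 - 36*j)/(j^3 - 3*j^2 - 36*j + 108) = j/(j - 3)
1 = 1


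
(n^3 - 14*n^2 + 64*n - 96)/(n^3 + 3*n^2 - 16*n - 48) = (n^2 - 10*n + 24)/(n^2 + 7*n + 12)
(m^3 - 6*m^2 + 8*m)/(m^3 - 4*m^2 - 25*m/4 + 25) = 4*m*(m - 2)/(4*m^2 - 25)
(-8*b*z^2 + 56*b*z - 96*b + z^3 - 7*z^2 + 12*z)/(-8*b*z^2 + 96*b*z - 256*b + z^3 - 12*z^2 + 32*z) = (z - 3)/(z - 8)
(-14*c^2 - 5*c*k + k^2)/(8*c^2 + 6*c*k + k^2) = (-7*c + k)/(4*c + k)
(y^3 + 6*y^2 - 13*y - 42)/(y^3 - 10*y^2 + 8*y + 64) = (y^2 + 4*y - 21)/(y^2 - 12*y + 32)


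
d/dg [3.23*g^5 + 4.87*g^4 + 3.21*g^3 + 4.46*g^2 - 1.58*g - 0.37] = 16.15*g^4 + 19.48*g^3 + 9.63*g^2 + 8.92*g - 1.58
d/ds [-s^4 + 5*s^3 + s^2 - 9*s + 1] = -4*s^3 + 15*s^2 + 2*s - 9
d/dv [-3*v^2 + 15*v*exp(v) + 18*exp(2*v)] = 15*v*exp(v) - 6*v + 36*exp(2*v) + 15*exp(v)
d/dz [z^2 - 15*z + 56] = 2*z - 15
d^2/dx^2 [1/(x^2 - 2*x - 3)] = 2*(x^2 - 2*x - 4*(x - 1)^2 - 3)/(-x^2 + 2*x + 3)^3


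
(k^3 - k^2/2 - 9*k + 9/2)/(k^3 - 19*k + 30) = (2*k^2 + 5*k - 3)/(2*(k^2 + 3*k - 10))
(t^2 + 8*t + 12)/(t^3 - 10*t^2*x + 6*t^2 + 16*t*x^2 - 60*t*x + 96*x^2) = (t + 2)/(t^2 - 10*t*x + 16*x^2)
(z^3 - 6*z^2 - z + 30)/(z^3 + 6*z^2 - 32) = (z^3 - 6*z^2 - z + 30)/(z^3 + 6*z^2 - 32)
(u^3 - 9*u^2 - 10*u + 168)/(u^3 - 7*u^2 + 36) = (u^2 - 3*u - 28)/(u^2 - u - 6)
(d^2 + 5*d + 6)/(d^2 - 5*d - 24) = (d + 2)/(d - 8)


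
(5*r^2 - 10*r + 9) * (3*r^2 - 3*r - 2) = 15*r^4 - 45*r^3 + 47*r^2 - 7*r - 18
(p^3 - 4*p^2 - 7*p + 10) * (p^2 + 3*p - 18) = p^5 - p^4 - 37*p^3 + 61*p^2 + 156*p - 180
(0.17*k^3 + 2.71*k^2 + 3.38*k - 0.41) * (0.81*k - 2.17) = 0.1377*k^4 + 1.8262*k^3 - 3.1429*k^2 - 7.6667*k + 0.8897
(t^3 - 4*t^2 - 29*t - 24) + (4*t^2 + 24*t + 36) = t^3 - 5*t + 12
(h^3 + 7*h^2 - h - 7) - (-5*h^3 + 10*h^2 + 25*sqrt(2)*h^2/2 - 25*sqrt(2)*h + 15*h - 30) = 6*h^3 - 25*sqrt(2)*h^2/2 - 3*h^2 - 16*h + 25*sqrt(2)*h + 23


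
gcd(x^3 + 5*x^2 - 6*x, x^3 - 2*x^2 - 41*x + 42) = x^2 + 5*x - 6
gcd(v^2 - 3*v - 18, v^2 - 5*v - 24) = v + 3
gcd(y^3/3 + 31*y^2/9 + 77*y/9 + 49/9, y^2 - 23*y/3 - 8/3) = 1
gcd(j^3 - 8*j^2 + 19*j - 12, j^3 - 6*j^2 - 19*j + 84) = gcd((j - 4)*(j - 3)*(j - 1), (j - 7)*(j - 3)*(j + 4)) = j - 3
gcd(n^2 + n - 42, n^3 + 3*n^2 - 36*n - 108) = n - 6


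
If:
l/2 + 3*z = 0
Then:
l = -6*z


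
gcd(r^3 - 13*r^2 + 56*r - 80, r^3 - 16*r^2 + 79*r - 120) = r - 5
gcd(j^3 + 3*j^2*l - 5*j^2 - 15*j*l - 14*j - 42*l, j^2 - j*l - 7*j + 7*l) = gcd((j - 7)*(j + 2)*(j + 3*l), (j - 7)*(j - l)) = j - 7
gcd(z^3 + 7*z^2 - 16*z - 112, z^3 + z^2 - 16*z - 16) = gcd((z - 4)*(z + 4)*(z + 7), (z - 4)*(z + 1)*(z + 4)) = z^2 - 16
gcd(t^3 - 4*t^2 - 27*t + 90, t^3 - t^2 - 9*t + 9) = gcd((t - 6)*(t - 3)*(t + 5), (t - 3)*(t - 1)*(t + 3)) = t - 3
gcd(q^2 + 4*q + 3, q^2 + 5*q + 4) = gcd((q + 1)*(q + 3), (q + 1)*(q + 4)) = q + 1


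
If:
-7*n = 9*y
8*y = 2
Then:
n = -9/28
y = 1/4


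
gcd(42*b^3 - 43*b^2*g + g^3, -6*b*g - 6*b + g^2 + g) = 6*b - g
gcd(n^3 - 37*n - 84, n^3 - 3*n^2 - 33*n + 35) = n - 7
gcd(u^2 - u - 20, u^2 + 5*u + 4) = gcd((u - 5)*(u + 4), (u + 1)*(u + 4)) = u + 4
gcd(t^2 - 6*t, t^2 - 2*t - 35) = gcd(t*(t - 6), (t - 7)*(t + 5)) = 1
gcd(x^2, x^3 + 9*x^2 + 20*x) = x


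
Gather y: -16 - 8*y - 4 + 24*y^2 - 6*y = 24*y^2 - 14*y - 20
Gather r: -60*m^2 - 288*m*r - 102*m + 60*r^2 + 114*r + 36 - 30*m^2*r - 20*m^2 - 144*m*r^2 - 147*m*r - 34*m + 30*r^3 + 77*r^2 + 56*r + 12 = -80*m^2 - 136*m + 30*r^3 + r^2*(137 - 144*m) + r*(-30*m^2 - 435*m + 170) + 48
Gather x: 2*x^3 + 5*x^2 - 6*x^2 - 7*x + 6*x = 2*x^3 - x^2 - x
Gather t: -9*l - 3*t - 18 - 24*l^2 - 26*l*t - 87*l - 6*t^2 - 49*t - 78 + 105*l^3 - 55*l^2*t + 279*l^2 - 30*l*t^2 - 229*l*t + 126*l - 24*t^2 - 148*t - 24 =105*l^3 + 255*l^2 + 30*l + t^2*(-30*l - 30) + t*(-55*l^2 - 255*l - 200) - 120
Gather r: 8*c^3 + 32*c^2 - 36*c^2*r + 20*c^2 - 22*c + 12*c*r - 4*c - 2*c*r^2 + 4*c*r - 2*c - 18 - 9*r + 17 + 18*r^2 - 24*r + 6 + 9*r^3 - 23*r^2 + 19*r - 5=8*c^3 + 52*c^2 - 28*c + 9*r^3 + r^2*(-2*c - 5) + r*(-36*c^2 + 16*c - 14)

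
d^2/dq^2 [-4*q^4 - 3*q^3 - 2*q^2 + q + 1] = -48*q^2 - 18*q - 4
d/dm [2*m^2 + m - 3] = 4*m + 1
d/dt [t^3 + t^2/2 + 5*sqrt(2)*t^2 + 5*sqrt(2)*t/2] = 3*t^2 + t + 10*sqrt(2)*t + 5*sqrt(2)/2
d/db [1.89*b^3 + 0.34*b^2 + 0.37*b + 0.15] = 5.67*b^2 + 0.68*b + 0.37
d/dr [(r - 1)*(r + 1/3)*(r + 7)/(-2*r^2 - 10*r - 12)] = (-3*r^4 - 30*r^3 - 164*r^2 - 242*r + 55)/(6*(r^4 + 10*r^3 + 37*r^2 + 60*r + 36))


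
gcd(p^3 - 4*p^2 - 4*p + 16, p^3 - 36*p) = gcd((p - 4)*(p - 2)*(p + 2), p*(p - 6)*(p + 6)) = 1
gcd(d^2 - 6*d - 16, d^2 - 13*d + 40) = d - 8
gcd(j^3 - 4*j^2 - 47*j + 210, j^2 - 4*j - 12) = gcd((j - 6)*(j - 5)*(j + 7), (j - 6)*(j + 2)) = j - 6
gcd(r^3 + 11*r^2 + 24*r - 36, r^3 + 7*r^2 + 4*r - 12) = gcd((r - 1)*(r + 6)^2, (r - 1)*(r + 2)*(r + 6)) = r^2 + 5*r - 6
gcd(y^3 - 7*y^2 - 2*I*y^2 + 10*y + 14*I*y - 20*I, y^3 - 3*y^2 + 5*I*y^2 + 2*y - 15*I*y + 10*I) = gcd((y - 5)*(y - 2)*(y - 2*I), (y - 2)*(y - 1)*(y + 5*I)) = y - 2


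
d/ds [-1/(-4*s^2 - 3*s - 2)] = (-8*s - 3)/(4*s^2 + 3*s + 2)^2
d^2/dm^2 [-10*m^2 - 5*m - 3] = -20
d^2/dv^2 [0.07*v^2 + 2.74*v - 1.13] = 0.140000000000000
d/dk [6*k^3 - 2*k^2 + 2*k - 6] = 18*k^2 - 4*k + 2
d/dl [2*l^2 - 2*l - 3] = 4*l - 2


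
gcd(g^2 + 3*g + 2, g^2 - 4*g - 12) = g + 2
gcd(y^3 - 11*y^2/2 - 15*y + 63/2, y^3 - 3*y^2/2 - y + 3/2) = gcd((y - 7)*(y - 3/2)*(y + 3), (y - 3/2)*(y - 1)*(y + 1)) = y - 3/2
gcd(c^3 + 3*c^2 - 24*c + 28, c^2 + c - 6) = c - 2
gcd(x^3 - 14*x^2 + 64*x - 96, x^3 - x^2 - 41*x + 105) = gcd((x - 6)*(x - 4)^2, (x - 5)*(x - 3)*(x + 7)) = 1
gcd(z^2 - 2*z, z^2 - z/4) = z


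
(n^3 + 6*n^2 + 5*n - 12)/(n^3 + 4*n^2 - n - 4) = (n + 3)/(n + 1)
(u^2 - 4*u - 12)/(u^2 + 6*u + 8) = (u - 6)/(u + 4)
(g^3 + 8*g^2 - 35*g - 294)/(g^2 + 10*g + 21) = (g^2 + g - 42)/(g + 3)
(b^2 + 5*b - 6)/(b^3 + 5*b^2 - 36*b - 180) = (b - 1)/(b^2 - b - 30)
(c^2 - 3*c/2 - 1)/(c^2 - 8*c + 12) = (c + 1/2)/(c - 6)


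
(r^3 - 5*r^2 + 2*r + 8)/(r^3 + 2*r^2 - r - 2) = (r^2 - 6*r + 8)/(r^2 + r - 2)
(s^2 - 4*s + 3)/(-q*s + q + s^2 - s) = (3 - s)/(q - s)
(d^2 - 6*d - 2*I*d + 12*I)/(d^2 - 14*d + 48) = (d - 2*I)/(d - 8)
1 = 1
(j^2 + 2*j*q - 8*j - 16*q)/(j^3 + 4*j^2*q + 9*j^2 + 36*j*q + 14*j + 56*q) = (j^2 + 2*j*q - 8*j - 16*q)/(j^3 + 4*j^2*q + 9*j^2 + 36*j*q + 14*j + 56*q)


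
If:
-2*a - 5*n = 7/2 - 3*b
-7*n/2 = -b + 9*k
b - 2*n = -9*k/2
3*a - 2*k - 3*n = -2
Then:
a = 17/7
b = 117/14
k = -13/35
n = 117/35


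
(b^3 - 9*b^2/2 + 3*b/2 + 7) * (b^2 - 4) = b^5 - 9*b^4/2 - 5*b^3/2 + 25*b^2 - 6*b - 28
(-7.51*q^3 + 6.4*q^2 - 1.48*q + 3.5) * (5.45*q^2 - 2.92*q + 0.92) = -40.9295*q^5 + 56.8092*q^4 - 33.6632*q^3 + 29.2846*q^2 - 11.5816*q + 3.22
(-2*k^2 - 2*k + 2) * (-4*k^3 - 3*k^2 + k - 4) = 8*k^5 + 14*k^4 - 4*k^3 + 10*k - 8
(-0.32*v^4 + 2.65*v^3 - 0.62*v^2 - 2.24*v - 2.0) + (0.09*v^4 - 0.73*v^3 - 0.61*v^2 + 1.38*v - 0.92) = -0.23*v^4 + 1.92*v^3 - 1.23*v^2 - 0.86*v - 2.92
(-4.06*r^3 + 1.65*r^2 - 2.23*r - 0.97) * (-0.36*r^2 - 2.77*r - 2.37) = 1.4616*r^5 + 10.6522*r^4 + 5.8545*r^3 + 2.6158*r^2 + 7.972*r + 2.2989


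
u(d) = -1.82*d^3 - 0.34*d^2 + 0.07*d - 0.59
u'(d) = -5.46*d^2 - 0.68*d + 0.07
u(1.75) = -11.26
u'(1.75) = -17.84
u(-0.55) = -0.43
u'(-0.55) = -1.21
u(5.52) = -316.68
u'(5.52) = -170.05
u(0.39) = -0.72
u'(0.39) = -1.03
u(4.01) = -123.13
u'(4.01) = -90.45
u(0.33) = -0.67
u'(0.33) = -0.75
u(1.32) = -5.28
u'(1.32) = -10.34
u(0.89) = -2.08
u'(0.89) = -4.86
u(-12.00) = 3094.57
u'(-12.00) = -778.01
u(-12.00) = 3094.57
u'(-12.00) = -778.01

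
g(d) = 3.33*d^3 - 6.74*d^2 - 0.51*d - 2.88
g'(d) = 9.99*d^2 - 13.48*d - 0.51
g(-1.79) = -42.66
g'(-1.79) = 55.63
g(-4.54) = -451.10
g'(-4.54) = 266.60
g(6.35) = 574.75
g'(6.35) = 316.71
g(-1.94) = -51.57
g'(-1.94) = 63.24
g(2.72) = 12.88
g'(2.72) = 36.73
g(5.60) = 367.70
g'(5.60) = 237.29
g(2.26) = -0.02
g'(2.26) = 20.05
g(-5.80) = -876.38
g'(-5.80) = 413.74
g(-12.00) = -6721.56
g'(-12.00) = 1599.81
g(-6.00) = -961.74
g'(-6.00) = 440.01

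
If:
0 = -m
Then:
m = 0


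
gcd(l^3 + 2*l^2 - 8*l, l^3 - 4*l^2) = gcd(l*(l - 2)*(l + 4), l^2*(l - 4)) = l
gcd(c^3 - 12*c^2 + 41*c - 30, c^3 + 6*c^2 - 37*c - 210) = c - 6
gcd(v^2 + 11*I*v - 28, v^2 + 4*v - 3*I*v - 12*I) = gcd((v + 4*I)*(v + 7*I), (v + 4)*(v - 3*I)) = 1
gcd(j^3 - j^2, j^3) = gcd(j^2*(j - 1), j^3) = j^2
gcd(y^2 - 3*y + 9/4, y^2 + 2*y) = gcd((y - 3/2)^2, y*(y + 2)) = 1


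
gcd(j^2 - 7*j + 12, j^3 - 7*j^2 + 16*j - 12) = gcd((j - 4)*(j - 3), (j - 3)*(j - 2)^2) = j - 3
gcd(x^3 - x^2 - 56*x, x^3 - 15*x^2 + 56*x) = x^2 - 8*x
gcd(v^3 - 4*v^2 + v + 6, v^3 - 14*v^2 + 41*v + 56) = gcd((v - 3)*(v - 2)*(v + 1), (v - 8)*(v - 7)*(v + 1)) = v + 1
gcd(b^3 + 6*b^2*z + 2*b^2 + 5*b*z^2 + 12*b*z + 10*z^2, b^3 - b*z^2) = b + z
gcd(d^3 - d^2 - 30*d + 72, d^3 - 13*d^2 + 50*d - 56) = d - 4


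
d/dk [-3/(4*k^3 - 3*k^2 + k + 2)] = 3*(12*k^2 - 6*k + 1)/(4*k^3 - 3*k^2 + k + 2)^2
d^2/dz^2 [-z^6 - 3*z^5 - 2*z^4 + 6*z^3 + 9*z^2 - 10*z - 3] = -30*z^4 - 60*z^3 - 24*z^2 + 36*z + 18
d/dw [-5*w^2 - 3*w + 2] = -10*w - 3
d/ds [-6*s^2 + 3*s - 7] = 3 - 12*s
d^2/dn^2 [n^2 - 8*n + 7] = 2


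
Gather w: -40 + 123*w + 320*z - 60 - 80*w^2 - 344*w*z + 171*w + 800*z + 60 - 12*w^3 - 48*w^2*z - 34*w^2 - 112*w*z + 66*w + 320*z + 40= -12*w^3 + w^2*(-48*z - 114) + w*(360 - 456*z) + 1440*z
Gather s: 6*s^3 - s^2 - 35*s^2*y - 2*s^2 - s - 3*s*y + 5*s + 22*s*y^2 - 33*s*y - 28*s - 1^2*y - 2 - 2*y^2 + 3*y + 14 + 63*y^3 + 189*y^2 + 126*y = 6*s^3 + s^2*(-35*y - 3) + s*(22*y^2 - 36*y - 24) + 63*y^3 + 187*y^2 + 128*y + 12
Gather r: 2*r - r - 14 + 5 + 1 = r - 8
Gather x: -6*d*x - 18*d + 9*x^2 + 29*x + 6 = -18*d + 9*x^2 + x*(29 - 6*d) + 6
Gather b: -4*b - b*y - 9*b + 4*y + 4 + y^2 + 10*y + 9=b*(-y - 13) + y^2 + 14*y + 13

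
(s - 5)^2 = s^2 - 10*s + 25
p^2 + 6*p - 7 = (p - 1)*(p + 7)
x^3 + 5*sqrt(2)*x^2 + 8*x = x*(x + sqrt(2))*(x + 4*sqrt(2))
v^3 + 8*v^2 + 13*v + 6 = (v + 1)^2*(v + 6)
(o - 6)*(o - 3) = o^2 - 9*o + 18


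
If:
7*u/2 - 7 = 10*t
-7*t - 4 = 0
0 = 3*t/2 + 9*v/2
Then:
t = -4/7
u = 18/49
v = 4/21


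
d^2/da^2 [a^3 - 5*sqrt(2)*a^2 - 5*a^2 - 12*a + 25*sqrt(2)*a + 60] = 6*a - 10*sqrt(2) - 10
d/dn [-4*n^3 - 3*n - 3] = -12*n^2 - 3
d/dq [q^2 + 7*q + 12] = 2*q + 7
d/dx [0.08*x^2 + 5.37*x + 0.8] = 0.16*x + 5.37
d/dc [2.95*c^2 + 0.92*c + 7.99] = 5.9*c + 0.92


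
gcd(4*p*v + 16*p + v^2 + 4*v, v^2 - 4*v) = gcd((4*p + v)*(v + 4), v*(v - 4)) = 1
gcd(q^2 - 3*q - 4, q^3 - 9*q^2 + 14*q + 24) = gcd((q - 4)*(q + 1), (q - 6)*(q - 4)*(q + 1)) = q^2 - 3*q - 4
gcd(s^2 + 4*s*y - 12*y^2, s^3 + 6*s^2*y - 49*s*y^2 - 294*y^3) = s + 6*y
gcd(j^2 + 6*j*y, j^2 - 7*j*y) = j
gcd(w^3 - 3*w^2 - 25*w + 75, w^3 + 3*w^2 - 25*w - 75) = w^2 - 25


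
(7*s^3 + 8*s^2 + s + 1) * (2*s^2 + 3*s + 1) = 14*s^5 + 37*s^4 + 33*s^3 + 13*s^2 + 4*s + 1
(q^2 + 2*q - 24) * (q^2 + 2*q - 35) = q^4 + 4*q^3 - 55*q^2 - 118*q + 840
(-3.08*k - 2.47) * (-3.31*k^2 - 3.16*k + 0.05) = 10.1948*k^3 + 17.9085*k^2 + 7.6512*k - 0.1235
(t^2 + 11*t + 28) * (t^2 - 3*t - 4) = t^4 + 8*t^3 - 9*t^2 - 128*t - 112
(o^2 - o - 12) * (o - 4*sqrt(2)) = o^3 - 4*sqrt(2)*o^2 - o^2 - 12*o + 4*sqrt(2)*o + 48*sqrt(2)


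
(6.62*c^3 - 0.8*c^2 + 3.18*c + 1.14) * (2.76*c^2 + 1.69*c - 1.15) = 18.2712*c^5 + 8.9798*c^4 - 0.1882*c^3 + 9.4406*c^2 - 1.7304*c - 1.311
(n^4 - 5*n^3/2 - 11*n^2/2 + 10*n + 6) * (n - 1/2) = n^5 - 3*n^4 - 17*n^3/4 + 51*n^2/4 + n - 3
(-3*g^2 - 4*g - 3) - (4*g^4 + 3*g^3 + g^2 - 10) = -4*g^4 - 3*g^3 - 4*g^2 - 4*g + 7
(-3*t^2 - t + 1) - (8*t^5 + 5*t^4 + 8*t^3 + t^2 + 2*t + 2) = -8*t^5 - 5*t^4 - 8*t^3 - 4*t^2 - 3*t - 1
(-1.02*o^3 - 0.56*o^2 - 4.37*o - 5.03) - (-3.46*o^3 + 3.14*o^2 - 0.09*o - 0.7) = 2.44*o^3 - 3.7*o^2 - 4.28*o - 4.33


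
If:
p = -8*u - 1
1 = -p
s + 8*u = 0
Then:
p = -1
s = 0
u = 0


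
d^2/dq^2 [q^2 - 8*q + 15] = 2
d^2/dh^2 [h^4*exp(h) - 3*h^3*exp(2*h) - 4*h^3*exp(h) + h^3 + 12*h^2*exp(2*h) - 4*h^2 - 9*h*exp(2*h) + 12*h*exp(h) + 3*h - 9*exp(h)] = h^4*exp(h) - 12*h^3*exp(2*h) + 4*h^3*exp(h) + 12*h^2*exp(2*h) - 12*h^2*exp(h) + 42*h*exp(2*h) - 12*h*exp(h) + 6*h - 12*exp(2*h) + 15*exp(h) - 8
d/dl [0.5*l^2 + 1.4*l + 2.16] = 1.0*l + 1.4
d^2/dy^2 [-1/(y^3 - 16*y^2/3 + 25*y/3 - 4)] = 6*((9*y - 16)*(3*y^3 - 16*y^2 + 25*y - 12) - (9*y^2 - 32*y + 25)^2)/(3*y^3 - 16*y^2 + 25*y - 12)^3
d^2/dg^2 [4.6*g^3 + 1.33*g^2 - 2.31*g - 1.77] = 27.6*g + 2.66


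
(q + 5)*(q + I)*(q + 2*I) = q^3 + 5*q^2 + 3*I*q^2 - 2*q + 15*I*q - 10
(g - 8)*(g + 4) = g^2 - 4*g - 32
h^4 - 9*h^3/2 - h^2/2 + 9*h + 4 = (h - 4)*(h - 2)*(h + 1/2)*(h + 1)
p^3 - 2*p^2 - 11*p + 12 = (p - 4)*(p - 1)*(p + 3)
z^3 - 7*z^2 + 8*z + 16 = (z - 4)^2*(z + 1)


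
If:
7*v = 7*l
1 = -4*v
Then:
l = -1/4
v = -1/4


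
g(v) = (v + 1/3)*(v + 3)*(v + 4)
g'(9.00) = 389.33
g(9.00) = 1456.00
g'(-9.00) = 125.33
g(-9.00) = -260.00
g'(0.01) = 14.48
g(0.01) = 4.14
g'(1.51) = 43.32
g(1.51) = 45.81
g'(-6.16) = 37.82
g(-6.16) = -39.77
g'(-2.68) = -3.43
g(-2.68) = -0.99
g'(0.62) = 24.58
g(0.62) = 15.94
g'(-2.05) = -3.13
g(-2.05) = -3.18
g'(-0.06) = 13.46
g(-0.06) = 3.17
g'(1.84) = 51.48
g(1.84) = 61.43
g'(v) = (v + 1/3)*(v + 3) + (v + 1/3)*(v + 4) + (v + 3)*(v + 4)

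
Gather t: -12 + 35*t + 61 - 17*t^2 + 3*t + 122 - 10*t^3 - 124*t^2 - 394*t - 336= -10*t^3 - 141*t^2 - 356*t - 165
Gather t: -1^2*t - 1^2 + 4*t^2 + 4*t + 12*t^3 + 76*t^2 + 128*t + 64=12*t^3 + 80*t^2 + 131*t + 63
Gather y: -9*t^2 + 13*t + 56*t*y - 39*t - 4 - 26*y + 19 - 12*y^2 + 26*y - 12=-9*t^2 + 56*t*y - 26*t - 12*y^2 + 3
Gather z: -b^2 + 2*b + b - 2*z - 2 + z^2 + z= -b^2 + 3*b + z^2 - z - 2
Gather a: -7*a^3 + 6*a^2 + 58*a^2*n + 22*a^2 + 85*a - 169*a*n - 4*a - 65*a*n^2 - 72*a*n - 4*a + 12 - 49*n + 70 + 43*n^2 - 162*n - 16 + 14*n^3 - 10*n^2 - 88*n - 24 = -7*a^3 + a^2*(58*n + 28) + a*(-65*n^2 - 241*n + 77) + 14*n^3 + 33*n^2 - 299*n + 42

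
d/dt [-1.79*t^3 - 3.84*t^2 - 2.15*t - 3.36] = -5.37*t^2 - 7.68*t - 2.15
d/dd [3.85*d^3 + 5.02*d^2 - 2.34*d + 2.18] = 11.55*d^2 + 10.04*d - 2.34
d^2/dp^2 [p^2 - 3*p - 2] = 2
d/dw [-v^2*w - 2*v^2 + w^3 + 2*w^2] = -v^2 + 3*w^2 + 4*w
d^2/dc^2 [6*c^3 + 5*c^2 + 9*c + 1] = 36*c + 10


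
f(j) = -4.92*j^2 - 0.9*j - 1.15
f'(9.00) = -89.46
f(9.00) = -407.77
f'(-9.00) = 87.66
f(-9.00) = -391.57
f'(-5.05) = 48.79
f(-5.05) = -122.08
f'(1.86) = -19.20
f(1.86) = -19.85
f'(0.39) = -4.74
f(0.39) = -2.25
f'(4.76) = -47.74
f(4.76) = -116.91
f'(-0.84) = 7.37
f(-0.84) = -3.87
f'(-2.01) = 18.88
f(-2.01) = -19.22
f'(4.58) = -45.97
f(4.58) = -108.48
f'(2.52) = -25.70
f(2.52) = -34.66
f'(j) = -9.84*j - 0.9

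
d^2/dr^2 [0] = 0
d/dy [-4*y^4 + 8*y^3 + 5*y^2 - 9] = 2*y*(-8*y^2 + 12*y + 5)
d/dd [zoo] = 0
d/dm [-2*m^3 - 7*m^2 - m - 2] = -6*m^2 - 14*m - 1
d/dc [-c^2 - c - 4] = -2*c - 1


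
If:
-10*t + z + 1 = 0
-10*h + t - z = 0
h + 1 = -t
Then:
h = 10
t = -11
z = -111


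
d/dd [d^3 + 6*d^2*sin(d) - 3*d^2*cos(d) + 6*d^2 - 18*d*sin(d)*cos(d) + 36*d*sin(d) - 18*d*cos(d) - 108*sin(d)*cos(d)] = 3*d^2*sin(d) + 6*d^2*cos(d) + 3*d^2 + 30*sqrt(2)*d*sin(d + pi/4) - 18*d*cos(2*d) + 12*d + 36*sin(d) - 9*sin(2*d) - 18*cos(d) - 108*cos(2*d)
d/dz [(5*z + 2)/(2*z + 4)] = 4/(z^2 + 4*z + 4)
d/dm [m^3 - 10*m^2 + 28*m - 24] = 3*m^2 - 20*m + 28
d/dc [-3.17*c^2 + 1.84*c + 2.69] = 1.84 - 6.34*c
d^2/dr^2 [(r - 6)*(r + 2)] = 2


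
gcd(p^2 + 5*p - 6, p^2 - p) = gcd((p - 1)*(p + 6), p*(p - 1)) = p - 1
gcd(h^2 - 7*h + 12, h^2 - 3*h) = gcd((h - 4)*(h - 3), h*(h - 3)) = h - 3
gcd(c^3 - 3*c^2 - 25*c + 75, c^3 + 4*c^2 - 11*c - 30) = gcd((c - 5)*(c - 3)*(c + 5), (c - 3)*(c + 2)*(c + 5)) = c^2 + 2*c - 15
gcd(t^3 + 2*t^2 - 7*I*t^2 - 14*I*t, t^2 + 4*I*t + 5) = 1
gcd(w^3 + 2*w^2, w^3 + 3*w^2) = w^2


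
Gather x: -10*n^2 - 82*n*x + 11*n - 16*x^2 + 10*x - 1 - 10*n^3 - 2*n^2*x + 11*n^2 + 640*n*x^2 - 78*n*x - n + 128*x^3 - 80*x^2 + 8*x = -10*n^3 + n^2 + 10*n + 128*x^3 + x^2*(640*n - 96) + x*(-2*n^2 - 160*n + 18) - 1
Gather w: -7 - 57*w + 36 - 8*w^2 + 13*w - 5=-8*w^2 - 44*w + 24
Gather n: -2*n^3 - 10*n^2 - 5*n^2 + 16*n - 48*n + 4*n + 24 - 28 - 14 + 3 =-2*n^3 - 15*n^2 - 28*n - 15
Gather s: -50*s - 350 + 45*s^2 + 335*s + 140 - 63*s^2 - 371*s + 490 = -18*s^2 - 86*s + 280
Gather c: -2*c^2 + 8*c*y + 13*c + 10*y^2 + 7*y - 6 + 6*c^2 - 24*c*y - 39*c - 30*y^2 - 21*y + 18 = 4*c^2 + c*(-16*y - 26) - 20*y^2 - 14*y + 12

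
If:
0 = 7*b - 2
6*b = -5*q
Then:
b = 2/7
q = -12/35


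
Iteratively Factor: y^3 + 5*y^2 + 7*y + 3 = (y + 1)*(y^2 + 4*y + 3) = (y + 1)^2*(y + 3)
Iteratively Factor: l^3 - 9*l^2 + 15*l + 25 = (l - 5)*(l^2 - 4*l - 5) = (l - 5)^2*(l + 1)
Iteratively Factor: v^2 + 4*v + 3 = (v + 1)*(v + 3)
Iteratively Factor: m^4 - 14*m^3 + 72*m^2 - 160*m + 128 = (m - 4)*(m^3 - 10*m^2 + 32*m - 32) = (m - 4)^2*(m^2 - 6*m + 8) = (m - 4)^3*(m - 2)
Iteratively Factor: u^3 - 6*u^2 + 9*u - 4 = (u - 4)*(u^2 - 2*u + 1) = (u - 4)*(u - 1)*(u - 1)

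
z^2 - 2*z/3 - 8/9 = (z - 4/3)*(z + 2/3)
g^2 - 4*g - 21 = (g - 7)*(g + 3)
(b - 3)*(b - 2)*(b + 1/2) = b^3 - 9*b^2/2 + 7*b/2 + 3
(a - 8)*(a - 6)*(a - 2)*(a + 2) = a^4 - 14*a^3 + 44*a^2 + 56*a - 192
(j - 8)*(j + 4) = j^2 - 4*j - 32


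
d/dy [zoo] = 0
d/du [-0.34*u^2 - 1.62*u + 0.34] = -0.68*u - 1.62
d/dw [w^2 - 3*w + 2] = 2*w - 3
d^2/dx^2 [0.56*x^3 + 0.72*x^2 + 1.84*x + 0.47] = 3.36*x + 1.44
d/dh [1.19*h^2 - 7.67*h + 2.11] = 2.38*h - 7.67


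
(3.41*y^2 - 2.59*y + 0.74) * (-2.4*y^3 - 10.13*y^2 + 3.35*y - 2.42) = -8.184*y^5 - 28.3273*y^4 + 35.8842*y^3 - 24.4249*y^2 + 8.7468*y - 1.7908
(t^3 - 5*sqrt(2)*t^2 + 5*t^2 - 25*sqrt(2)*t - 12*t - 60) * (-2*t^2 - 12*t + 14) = -2*t^5 - 22*t^4 + 10*sqrt(2)*t^4 - 22*t^3 + 110*sqrt(2)*t^3 + 230*sqrt(2)*t^2 + 334*t^2 - 350*sqrt(2)*t + 552*t - 840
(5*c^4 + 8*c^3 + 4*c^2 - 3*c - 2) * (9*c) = 45*c^5 + 72*c^4 + 36*c^3 - 27*c^2 - 18*c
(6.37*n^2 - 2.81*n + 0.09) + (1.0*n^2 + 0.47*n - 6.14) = 7.37*n^2 - 2.34*n - 6.05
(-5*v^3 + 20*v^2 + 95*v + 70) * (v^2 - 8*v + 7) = -5*v^5 + 60*v^4 - 100*v^3 - 550*v^2 + 105*v + 490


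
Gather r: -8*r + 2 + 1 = 3 - 8*r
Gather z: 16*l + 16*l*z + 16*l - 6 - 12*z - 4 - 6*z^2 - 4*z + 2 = 32*l - 6*z^2 + z*(16*l - 16) - 8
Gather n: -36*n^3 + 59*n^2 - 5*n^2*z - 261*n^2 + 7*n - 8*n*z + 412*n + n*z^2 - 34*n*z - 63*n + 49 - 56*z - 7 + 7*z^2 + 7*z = -36*n^3 + n^2*(-5*z - 202) + n*(z^2 - 42*z + 356) + 7*z^2 - 49*z + 42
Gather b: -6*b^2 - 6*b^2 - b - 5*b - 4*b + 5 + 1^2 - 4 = -12*b^2 - 10*b + 2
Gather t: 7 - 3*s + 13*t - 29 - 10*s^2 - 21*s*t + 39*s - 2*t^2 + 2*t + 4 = -10*s^2 + 36*s - 2*t^2 + t*(15 - 21*s) - 18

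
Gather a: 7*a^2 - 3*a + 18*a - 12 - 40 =7*a^2 + 15*a - 52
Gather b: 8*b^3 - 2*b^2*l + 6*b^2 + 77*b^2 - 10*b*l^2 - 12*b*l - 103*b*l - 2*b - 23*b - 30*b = 8*b^3 + b^2*(83 - 2*l) + b*(-10*l^2 - 115*l - 55)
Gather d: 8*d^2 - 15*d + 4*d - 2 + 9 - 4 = 8*d^2 - 11*d + 3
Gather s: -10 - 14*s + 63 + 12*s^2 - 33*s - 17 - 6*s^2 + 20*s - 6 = 6*s^2 - 27*s + 30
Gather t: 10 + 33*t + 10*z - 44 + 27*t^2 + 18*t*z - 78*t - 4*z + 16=27*t^2 + t*(18*z - 45) + 6*z - 18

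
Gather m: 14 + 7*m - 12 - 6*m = m + 2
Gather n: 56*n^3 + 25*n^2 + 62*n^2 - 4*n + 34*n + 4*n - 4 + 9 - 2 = 56*n^3 + 87*n^2 + 34*n + 3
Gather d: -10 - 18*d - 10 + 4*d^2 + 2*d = 4*d^2 - 16*d - 20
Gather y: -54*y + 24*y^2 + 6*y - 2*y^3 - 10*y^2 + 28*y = -2*y^3 + 14*y^2 - 20*y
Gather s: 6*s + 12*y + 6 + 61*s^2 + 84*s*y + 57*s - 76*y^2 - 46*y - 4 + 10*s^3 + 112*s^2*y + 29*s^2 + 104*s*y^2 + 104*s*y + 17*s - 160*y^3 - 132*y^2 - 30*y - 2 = 10*s^3 + s^2*(112*y + 90) + s*(104*y^2 + 188*y + 80) - 160*y^3 - 208*y^2 - 64*y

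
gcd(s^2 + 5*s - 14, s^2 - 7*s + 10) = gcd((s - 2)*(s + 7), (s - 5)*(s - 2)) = s - 2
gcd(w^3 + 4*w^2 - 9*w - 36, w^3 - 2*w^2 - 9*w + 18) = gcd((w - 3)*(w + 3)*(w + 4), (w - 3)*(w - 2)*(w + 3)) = w^2 - 9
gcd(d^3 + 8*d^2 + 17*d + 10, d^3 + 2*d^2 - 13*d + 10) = d + 5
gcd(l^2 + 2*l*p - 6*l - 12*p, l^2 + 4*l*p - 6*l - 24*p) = l - 6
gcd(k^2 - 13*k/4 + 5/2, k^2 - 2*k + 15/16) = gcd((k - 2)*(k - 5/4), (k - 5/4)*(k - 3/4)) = k - 5/4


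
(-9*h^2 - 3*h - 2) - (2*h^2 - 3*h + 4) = -11*h^2 - 6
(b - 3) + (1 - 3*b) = -2*b - 2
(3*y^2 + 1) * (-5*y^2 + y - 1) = -15*y^4 + 3*y^3 - 8*y^2 + y - 1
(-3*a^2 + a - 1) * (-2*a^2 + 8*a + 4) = 6*a^4 - 26*a^3 - 2*a^2 - 4*a - 4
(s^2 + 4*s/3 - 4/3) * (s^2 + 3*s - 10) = s^4 + 13*s^3/3 - 22*s^2/3 - 52*s/3 + 40/3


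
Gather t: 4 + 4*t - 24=4*t - 20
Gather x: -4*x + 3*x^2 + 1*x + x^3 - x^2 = x^3 + 2*x^2 - 3*x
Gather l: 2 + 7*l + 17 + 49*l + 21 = 56*l + 40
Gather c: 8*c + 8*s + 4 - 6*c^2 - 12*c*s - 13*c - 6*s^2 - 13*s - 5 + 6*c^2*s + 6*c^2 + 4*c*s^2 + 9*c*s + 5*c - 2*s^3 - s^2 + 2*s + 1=6*c^2*s + c*(4*s^2 - 3*s) - 2*s^3 - 7*s^2 - 3*s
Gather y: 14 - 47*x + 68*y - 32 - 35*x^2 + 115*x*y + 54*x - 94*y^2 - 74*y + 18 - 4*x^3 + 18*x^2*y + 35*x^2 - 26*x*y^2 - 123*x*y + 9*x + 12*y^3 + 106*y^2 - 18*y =-4*x^3 + 16*x + 12*y^3 + y^2*(12 - 26*x) + y*(18*x^2 - 8*x - 24)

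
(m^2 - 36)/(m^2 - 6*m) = (m + 6)/m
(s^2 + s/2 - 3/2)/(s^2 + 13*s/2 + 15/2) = (s - 1)/(s + 5)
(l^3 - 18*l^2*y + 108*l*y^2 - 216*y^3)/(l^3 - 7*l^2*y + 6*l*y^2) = (-l^2 + 12*l*y - 36*y^2)/(l*(-l + y))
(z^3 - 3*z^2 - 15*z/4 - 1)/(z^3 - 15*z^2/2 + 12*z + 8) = (z + 1/2)/(z - 4)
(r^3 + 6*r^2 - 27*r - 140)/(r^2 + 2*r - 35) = r + 4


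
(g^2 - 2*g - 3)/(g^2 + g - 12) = (g + 1)/(g + 4)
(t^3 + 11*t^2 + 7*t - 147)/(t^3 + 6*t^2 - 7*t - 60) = (t^2 + 14*t + 49)/(t^2 + 9*t + 20)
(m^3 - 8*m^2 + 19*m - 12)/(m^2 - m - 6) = (m^2 - 5*m + 4)/(m + 2)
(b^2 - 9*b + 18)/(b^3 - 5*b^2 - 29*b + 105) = (b - 6)/(b^2 - 2*b - 35)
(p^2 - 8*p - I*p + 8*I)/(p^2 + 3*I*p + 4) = (p - 8)/(p + 4*I)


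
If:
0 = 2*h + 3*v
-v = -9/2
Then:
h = -27/4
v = 9/2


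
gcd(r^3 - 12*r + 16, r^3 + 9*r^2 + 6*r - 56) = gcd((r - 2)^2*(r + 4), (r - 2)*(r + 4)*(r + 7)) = r^2 + 2*r - 8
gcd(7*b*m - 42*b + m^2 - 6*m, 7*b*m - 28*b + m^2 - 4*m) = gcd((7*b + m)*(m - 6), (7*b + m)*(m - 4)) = 7*b + m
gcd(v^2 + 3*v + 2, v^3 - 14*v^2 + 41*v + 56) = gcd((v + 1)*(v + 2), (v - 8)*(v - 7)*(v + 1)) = v + 1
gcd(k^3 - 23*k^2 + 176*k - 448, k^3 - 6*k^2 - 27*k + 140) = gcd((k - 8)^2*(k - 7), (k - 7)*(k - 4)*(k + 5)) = k - 7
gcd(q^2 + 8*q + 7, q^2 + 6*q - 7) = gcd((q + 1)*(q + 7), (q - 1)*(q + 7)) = q + 7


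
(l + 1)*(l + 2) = l^2 + 3*l + 2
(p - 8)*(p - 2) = p^2 - 10*p + 16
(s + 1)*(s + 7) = s^2 + 8*s + 7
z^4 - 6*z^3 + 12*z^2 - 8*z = z*(z - 2)^3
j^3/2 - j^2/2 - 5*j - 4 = (j/2 + 1/2)*(j - 4)*(j + 2)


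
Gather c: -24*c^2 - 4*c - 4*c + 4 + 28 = -24*c^2 - 8*c + 32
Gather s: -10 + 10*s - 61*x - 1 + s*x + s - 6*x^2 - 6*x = s*(x + 11) - 6*x^2 - 67*x - 11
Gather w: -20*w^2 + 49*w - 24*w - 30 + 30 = -20*w^2 + 25*w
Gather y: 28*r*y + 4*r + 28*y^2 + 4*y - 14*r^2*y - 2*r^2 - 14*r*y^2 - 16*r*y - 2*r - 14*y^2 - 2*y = -2*r^2 + 2*r + y^2*(14 - 14*r) + y*(-14*r^2 + 12*r + 2)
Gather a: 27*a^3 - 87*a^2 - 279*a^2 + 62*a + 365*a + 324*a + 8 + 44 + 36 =27*a^3 - 366*a^2 + 751*a + 88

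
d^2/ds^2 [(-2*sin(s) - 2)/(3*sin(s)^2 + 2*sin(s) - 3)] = 2*(9*sin(s)^5 + 30*sin(s)^4 + 54*sin(s)^3 - 8*sin(s)^2 - 75*sin(s) - 38)/(2*sin(s) - 3*cos(s)^2)^3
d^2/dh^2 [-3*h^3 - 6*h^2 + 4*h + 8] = -18*h - 12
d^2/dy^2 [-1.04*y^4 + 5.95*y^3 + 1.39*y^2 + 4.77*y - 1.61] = -12.48*y^2 + 35.7*y + 2.78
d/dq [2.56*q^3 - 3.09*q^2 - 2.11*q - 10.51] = 7.68*q^2 - 6.18*q - 2.11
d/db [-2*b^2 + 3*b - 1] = 3 - 4*b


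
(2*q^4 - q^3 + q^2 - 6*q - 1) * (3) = 6*q^4 - 3*q^3 + 3*q^2 - 18*q - 3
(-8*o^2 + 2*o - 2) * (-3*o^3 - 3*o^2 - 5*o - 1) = 24*o^5 + 18*o^4 + 40*o^3 + 4*o^2 + 8*o + 2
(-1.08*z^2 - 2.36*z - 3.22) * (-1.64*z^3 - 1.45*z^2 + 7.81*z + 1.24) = 1.7712*z^5 + 5.4364*z^4 + 0.267999999999999*z^3 - 15.1018*z^2 - 28.0746*z - 3.9928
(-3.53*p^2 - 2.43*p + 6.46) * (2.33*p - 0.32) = -8.2249*p^3 - 4.5323*p^2 + 15.8294*p - 2.0672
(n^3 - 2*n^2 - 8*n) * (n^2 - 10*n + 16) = n^5 - 12*n^4 + 28*n^3 + 48*n^2 - 128*n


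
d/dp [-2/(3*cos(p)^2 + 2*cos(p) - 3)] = -4*(3*cos(p) + 1)*sin(p)/(3*sin(p)^2 - 2*cos(p))^2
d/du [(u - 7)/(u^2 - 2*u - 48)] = (u^2 - 2*u - 2*(u - 7)*(u - 1) - 48)/(-u^2 + 2*u + 48)^2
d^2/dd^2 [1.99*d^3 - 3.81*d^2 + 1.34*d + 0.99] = 11.94*d - 7.62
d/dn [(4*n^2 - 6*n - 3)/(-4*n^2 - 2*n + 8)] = (-16*n^2 + 20*n - 27)/(2*(4*n^4 + 4*n^3 - 15*n^2 - 8*n + 16))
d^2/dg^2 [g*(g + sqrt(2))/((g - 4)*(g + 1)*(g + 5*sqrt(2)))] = 2*(g^6 + 3*sqrt(2)*g^5 + 42*g^4 + 36*sqrt(2)*g^4 + 108*g^3 + 178*sqrt(2)*g^3 - 180*sqrt(2)*g^2 + 840*g^2 - 360*g + 600*sqrt(2)*g - 600*sqrt(2) + 640)/(g^9 - 9*g^8 + 15*sqrt(2)*g^8 - 135*sqrt(2)*g^7 + 165*g^7 - 1305*g^6 + 475*sqrt(2)*g^6 - 1575*sqrt(2)*g^5 + 2190*g^5 + 2850*sqrt(2)*g^4 + 6606*g^4 - 9064*g^3 + 9090*sqrt(2)*g^3 - 15960*sqrt(2)*g^2 - 21600*g^2 - 36000*sqrt(2)*g - 9600*g - 16000*sqrt(2))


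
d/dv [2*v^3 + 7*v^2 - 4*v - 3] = 6*v^2 + 14*v - 4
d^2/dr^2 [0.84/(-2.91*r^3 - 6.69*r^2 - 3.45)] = (-0.84*r^2*(8.73*r + 13.38)*(17.46*r + 26.76) + (14.6664*r + 11.2392)*(2.91*r^3 + 6.69*r^2 + 3.45))/(2.91*r^3 + 6.69*r^2 + 3.45)^3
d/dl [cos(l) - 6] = -sin(l)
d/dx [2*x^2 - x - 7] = 4*x - 1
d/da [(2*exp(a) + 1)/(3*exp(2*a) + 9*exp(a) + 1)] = (-6*exp(2*a) - 6*exp(a) - 7)*exp(a)/(9*exp(4*a) + 54*exp(3*a) + 87*exp(2*a) + 18*exp(a) + 1)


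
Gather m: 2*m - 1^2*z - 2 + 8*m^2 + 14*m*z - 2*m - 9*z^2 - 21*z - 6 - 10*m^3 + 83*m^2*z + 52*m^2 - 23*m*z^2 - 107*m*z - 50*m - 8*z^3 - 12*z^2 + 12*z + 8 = -10*m^3 + m^2*(83*z + 60) + m*(-23*z^2 - 93*z - 50) - 8*z^3 - 21*z^2 - 10*z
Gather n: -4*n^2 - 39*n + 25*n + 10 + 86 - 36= -4*n^2 - 14*n + 60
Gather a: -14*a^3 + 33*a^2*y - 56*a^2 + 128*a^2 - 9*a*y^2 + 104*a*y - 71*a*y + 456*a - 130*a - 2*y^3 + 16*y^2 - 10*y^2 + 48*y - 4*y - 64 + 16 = -14*a^3 + a^2*(33*y + 72) + a*(-9*y^2 + 33*y + 326) - 2*y^3 + 6*y^2 + 44*y - 48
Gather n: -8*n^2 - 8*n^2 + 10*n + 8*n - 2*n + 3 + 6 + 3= -16*n^2 + 16*n + 12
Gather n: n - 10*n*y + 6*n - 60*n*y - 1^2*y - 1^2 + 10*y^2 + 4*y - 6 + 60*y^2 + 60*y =n*(7 - 70*y) + 70*y^2 + 63*y - 7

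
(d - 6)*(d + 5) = d^2 - d - 30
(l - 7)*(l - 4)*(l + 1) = l^3 - 10*l^2 + 17*l + 28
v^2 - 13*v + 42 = (v - 7)*(v - 6)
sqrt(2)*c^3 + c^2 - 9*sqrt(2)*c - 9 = (c - 3)*(c + 3)*(sqrt(2)*c + 1)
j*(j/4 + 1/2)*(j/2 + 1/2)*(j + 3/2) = j^4/8 + 9*j^3/16 + 13*j^2/16 + 3*j/8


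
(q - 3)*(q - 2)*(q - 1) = q^3 - 6*q^2 + 11*q - 6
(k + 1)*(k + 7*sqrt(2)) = k^2 + k + 7*sqrt(2)*k + 7*sqrt(2)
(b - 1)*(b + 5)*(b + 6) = b^3 + 10*b^2 + 19*b - 30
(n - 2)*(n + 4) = n^2 + 2*n - 8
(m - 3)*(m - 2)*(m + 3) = m^3 - 2*m^2 - 9*m + 18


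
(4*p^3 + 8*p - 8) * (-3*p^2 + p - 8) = -12*p^5 + 4*p^4 - 56*p^3 + 32*p^2 - 72*p + 64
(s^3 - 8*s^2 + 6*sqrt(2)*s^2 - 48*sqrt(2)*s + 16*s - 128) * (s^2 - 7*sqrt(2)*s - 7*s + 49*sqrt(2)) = s^5 - 15*s^4 - sqrt(2)*s^4 - 12*s^3 + 15*sqrt(2)*s^3 - 168*sqrt(2)*s^2 + 1020*s^2 - 3808*s + 1680*sqrt(2)*s - 6272*sqrt(2)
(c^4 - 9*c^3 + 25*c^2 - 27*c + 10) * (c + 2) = c^5 - 7*c^4 + 7*c^3 + 23*c^2 - 44*c + 20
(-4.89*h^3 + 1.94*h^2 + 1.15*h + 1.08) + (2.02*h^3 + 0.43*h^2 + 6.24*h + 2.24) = -2.87*h^3 + 2.37*h^2 + 7.39*h + 3.32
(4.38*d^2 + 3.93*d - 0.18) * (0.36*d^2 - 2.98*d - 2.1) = 1.5768*d^4 - 11.6376*d^3 - 20.9742*d^2 - 7.7166*d + 0.378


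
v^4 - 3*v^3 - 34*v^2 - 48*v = v*(v - 8)*(v + 2)*(v + 3)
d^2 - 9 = (d - 3)*(d + 3)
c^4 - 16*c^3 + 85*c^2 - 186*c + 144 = (c - 8)*(c - 3)^2*(c - 2)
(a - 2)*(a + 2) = a^2 - 4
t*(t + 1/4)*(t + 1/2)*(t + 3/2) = t^4 + 9*t^3/4 + 5*t^2/4 + 3*t/16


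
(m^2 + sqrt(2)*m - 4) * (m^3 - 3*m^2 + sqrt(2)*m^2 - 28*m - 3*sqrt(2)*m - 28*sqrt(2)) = m^5 - 3*m^4 + 2*sqrt(2)*m^4 - 30*m^3 - 6*sqrt(2)*m^3 - 60*sqrt(2)*m^2 + 6*m^2 + 12*sqrt(2)*m + 56*m + 112*sqrt(2)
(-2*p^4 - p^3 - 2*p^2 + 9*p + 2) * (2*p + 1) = -4*p^5 - 4*p^4 - 5*p^3 + 16*p^2 + 13*p + 2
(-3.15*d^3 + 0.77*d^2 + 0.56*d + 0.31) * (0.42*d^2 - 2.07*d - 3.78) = -1.323*d^5 + 6.8439*d^4 + 10.5483*d^3 - 3.9396*d^2 - 2.7585*d - 1.1718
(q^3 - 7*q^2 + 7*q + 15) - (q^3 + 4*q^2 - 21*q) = -11*q^2 + 28*q + 15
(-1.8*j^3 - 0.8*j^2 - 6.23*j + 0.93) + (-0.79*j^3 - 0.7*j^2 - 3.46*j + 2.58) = -2.59*j^3 - 1.5*j^2 - 9.69*j + 3.51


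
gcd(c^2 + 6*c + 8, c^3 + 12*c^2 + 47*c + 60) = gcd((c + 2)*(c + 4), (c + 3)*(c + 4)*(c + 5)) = c + 4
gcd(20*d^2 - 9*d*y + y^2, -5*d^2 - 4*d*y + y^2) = -5*d + y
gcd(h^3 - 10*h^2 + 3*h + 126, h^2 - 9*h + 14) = h - 7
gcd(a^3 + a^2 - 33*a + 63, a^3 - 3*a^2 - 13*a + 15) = 1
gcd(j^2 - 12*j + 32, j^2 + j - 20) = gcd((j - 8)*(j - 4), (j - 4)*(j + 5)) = j - 4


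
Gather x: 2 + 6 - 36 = -28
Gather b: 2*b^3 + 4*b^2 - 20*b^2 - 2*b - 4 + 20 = 2*b^3 - 16*b^2 - 2*b + 16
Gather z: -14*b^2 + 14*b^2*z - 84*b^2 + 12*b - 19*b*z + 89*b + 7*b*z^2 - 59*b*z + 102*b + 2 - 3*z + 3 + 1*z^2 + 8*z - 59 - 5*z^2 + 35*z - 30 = -98*b^2 + 203*b + z^2*(7*b - 4) + z*(14*b^2 - 78*b + 40) - 84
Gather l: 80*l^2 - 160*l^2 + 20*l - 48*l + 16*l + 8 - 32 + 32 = -80*l^2 - 12*l + 8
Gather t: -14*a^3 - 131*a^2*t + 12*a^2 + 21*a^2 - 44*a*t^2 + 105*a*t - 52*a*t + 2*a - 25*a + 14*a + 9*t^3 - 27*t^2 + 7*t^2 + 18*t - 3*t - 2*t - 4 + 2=-14*a^3 + 33*a^2 - 9*a + 9*t^3 + t^2*(-44*a - 20) + t*(-131*a^2 + 53*a + 13) - 2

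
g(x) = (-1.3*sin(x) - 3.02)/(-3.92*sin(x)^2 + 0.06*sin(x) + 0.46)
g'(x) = (7.84*sin(x)*cos(x) - 0.06*cos(x))*(-1.3*sin(x) - 3.02)/(-3.92*sin(x)^2 + 0.06*sin(x) + 0.46)^2 - 1.3*cos(x)/(-3.92*sin(x)^2 + 0.06*sin(x) + 0.46) = (-23.6768*sin(x) + 2.548*cos(2*x) - 2.9648)*cos(x)/(-3.92*sin(x)^2 + 0.06*sin(x) + 0.46)^2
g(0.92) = 2.05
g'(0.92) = -3.50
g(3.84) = 1.82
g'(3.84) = -6.76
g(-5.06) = 1.44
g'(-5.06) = -1.06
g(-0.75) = 1.52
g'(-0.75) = 4.97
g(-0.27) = -16.19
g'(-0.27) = 195.73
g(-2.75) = 18.85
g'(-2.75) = -406.06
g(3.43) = -21.06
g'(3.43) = -357.65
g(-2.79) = 100.47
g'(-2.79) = -10216.15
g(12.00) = 3.31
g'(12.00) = 18.59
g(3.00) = -8.21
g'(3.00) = 25.07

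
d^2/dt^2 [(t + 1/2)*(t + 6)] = 2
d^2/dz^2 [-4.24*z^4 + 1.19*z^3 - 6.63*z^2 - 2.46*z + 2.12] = -50.88*z^2 + 7.14*z - 13.26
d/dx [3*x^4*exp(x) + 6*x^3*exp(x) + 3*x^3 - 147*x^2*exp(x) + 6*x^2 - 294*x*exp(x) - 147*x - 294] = 3*x^4*exp(x) + 18*x^3*exp(x) - 129*x^2*exp(x) + 9*x^2 - 588*x*exp(x) + 12*x - 294*exp(x) - 147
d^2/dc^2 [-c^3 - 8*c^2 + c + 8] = -6*c - 16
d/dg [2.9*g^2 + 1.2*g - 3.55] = 5.8*g + 1.2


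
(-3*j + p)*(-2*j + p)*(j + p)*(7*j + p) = 42*j^4 + 13*j^3*p - 27*j^2*p^2 + 3*j*p^3 + p^4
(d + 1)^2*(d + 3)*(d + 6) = d^4 + 11*d^3 + 37*d^2 + 45*d + 18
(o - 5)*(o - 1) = o^2 - 6*o + 5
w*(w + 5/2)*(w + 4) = w^3 + 13*w^2/2 + 10*w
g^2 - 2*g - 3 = (g - 3)*(g + 1)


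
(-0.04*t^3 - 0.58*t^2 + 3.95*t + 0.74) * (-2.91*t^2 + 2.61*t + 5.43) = 0.1164*t^5 + 1.5834*t^4 - 13.2255*t^3 + 5.0067*t^2 + 23.3799*t + 4.0182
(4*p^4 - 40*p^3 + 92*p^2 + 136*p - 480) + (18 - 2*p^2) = 4*p^4 - 40*p^3 + 90*p^2 + 136*p - 462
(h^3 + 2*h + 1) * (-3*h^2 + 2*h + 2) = -3*h^5 + 2*h^4 - 4*h^3 + h^2 + 6*h + 2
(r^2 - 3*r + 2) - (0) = r^2 - 3*r + 2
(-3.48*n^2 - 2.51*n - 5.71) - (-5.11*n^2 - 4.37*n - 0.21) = 1.63*n^2 + 1.86*n - 5.5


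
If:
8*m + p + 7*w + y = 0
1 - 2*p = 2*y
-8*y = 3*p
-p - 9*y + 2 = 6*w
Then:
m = -101/160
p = 4/5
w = 13/20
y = -3/10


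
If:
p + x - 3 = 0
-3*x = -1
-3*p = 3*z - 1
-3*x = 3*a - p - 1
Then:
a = 8/9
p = 8/3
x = 1/3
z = -7/3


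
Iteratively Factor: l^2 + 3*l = (l)*(l + 3)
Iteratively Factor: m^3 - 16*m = (m - 4)*(m^2 + 4*m) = m*(m - 4)*(m + 4)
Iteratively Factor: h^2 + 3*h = (h)*(h + 3)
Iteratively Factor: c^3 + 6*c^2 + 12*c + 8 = (c + 2)*(c^2 + 4*c + 4) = (c + 2)^2*(c + 2)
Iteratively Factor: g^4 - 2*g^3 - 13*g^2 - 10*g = (g + 2)*(g^3 - 4*g^2 - 5*g) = (g - 5)*(g + 2)*(g^2 + g) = (g - 5)*(g + 1)*(g + 2)*(g)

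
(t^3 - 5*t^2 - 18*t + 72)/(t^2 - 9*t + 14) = (t^3 - 5*t^2 - 18*t + 72)/(t^2 - 9*t + 14)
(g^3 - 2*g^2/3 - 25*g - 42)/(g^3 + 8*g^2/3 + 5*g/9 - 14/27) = 9*(g^2 - 3*g - 18)/(9*g^2 + 3*g - 2)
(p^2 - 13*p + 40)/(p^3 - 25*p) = (p - 8)/(p*(p + 5))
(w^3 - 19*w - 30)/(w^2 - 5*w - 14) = (w^2 - 2*w - 15)/(w - 7)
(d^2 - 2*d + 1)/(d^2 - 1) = (d - 1)/(d + 1)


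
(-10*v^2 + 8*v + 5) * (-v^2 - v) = 10*v^4 + 2*v^3 - 13*v^2 - 5*v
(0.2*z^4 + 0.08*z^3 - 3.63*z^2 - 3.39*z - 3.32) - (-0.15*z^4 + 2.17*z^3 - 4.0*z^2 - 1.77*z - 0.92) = 0.35*z^4 - 2.09*z^3 + 0.37*z^2 - 1.62*z - 2.4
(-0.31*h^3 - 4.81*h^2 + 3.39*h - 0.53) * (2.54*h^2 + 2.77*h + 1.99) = -0.7874*h^5 - 13.0761*h^4 - 5.33*h^3 - 1.5278*h^2 + 5.278*h - 1.0547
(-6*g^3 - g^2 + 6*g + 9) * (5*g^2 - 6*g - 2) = -30*g^5 + 31*g^4 + 48*g^3 + 11*g^2 - 66*g - 18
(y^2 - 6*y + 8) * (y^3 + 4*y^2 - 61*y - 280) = y^5 - 2*y^4 - 77*y^3 + 118*y^2 + 1192*y - 2240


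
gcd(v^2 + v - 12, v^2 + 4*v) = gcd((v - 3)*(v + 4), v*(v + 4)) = v + 4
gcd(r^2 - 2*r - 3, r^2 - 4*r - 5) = r + 1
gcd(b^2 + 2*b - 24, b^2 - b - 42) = b + 6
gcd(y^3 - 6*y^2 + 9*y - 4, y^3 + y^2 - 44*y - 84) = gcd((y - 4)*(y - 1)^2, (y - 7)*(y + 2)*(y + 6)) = 1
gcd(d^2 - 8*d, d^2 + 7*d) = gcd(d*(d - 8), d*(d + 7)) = d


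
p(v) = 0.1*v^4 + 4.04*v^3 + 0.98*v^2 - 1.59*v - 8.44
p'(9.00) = 1289.37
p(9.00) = 3657.89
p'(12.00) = 2458.41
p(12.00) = 9168.32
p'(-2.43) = 59.48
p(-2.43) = -53.27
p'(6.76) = 689.08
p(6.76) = 1482.44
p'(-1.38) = 17.74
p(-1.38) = -14.63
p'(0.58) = 3.70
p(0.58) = -8.23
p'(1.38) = 25.25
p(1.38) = 2.21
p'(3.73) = 195.10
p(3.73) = 228.28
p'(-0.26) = -1.29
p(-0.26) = -8.03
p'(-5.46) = 283.92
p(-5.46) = -539.27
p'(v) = 0.4*v^3 + 12.12*v^2 + 1.96*v - 1.59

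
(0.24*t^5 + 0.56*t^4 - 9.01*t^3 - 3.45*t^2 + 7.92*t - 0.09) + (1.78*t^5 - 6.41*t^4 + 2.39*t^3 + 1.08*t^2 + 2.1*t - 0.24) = 2.02*t^5 - 5.85*t^4 - 6.62*t^3 - 2.37*t^2 + 10.02*t - 0.33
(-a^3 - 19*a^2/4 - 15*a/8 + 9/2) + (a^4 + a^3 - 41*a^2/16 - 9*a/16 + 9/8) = a^4 - 117*a^2/16 - 39*a/16 + 45/8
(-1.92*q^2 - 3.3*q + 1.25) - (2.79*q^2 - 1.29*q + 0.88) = -4.71*q^2 - 2.01*q + 0.37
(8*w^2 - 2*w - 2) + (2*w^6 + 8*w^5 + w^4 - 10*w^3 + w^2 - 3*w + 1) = 2*w^6 + 8*w^5 + w^4 - 10*w^3 + 9*w^2 - 5*w - 1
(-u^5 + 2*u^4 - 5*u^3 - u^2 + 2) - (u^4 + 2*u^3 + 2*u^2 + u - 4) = -u^5 + u^4 - 7*u^3 - 3*u^2 - u + 6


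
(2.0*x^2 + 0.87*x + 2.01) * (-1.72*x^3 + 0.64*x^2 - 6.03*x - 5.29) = -3.44*x^5 - 0.2164*x^4 - 14.9604*x^3 - 14.5397*x^2 - 16.7226*x - 10.6329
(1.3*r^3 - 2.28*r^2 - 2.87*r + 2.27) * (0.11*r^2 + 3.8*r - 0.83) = 0.143*r^5 + 4.6892*r^4 - 10.0587*r^3 - 8.7639*r^2 + 11.0081*r - 1.8841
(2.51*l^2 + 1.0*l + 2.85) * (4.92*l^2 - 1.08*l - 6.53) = 12.3492*l^4 + 2.2092*l^3 - 3.4483*l^2 - 9.608*l - 18.6105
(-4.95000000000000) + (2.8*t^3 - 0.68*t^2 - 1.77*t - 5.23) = 2.8*t^3 - 0.68*t^2 - 1.77*t - 10.18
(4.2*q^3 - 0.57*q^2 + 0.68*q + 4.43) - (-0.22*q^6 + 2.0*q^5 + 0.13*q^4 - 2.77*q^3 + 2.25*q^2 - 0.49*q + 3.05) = 0.22*q^6 - 2.0*q^5 - 0.13*q^4 + 6.97*q^3 - 2.82*q^2 + 1.17*q + 1.38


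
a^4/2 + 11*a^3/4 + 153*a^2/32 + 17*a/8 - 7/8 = (a/2 + 1)*(a - 1/4)*(a + 7/4)*(a + 2)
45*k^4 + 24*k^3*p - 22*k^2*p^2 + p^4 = (-3*k + p)^2*(k + p)*(5*k + p)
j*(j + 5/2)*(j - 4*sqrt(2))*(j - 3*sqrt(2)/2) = j^4 - 11*sqrt(2)*j^3/2 + 5*j^3/2 - 55*sqrt(2)*j^2/4 + 12*j^2 + 30*j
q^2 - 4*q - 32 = (q - 8)*(q + 4)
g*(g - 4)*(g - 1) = g^3 - 5*g^2 + 4*g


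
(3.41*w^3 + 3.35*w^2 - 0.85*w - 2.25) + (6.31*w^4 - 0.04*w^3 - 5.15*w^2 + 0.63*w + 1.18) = 6.31*w^4 + 3.37*w^3 - 1.8*w^2 - 0.22*w - 1.07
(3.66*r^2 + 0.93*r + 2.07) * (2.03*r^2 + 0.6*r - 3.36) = 7.4298*r^4 + 4.0839*r^3 - 7.5375*r^2 - 1.8828*r - 6.9552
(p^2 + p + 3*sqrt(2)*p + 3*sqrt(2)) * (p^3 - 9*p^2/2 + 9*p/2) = p^5 - 7*p^4/2 + 3*sqrt(2)*p^4 - 21*sqrt(2)*p^3/2 + 9*p^2/2 + 27*sqrt(2)*p/2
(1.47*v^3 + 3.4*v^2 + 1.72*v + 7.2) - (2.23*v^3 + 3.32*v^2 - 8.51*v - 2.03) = -0.76*v^3 + 0.0800000000000001*v^2 + 10.23*v + 9.23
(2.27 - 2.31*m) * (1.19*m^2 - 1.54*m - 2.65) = -2.7489*m^3 + 6.2587*m^2 + 2.6257*m - 6.0155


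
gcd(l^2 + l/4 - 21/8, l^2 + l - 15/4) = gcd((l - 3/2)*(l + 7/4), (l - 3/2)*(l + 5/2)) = l - 3/2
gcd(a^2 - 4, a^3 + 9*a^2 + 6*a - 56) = a - 2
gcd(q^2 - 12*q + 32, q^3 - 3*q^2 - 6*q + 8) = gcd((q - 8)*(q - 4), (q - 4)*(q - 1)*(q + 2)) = q - 4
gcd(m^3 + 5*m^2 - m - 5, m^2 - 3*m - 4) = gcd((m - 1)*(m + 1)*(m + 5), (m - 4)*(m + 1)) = m + 1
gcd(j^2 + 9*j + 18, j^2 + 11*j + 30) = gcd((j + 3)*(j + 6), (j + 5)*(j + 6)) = j + 6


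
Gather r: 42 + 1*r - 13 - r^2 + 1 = -r^2 + r + 30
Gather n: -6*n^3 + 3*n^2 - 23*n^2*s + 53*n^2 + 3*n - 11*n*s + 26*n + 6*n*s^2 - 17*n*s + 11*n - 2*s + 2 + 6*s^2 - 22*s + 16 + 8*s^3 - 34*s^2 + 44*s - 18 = -6*n^3 + n^2*(56 - 23*s) + n*(6*s^2 - 28*s + 40) + 8*s^3 - 28*s^2 + 20*s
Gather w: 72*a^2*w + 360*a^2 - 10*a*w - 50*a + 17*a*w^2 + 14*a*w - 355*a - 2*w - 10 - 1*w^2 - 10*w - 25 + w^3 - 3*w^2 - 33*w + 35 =360*a^2 - 405*a + w^3 + w^2*(17*a - 4) + w*(72*a^2 + 4*a - 45)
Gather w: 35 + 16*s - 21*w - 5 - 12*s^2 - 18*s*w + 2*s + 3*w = -12*s^2 + 18*s + w*(-18*s - 18) + 30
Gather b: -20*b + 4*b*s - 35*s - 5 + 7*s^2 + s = b*(4*s - 20) + 7*s^2 - 34*s - 5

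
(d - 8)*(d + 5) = d^2 - 3*d - 40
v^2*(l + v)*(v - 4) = l*v^3 - 4*l*v^2 + v^4 - 4*v^3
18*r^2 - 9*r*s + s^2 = (-6*r + s)*(-3*r + s)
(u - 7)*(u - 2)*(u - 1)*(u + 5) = u^4 - 5*u^3 - 27*u^2 + 101*u - 70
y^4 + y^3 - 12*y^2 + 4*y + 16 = (y - 2)^2*(y + 1)*(y + 4)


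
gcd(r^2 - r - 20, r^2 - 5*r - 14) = 1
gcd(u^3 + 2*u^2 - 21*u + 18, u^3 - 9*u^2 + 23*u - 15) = u^2 - 4*u + 3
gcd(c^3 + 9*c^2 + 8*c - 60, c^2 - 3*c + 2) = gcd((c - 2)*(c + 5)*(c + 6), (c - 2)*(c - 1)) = c - 2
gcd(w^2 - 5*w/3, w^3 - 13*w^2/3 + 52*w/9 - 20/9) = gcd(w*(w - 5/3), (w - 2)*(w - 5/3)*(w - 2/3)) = w - 5/3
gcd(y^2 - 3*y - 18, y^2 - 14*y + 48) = y - 6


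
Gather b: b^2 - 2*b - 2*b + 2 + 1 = b^2 - 4*b + 3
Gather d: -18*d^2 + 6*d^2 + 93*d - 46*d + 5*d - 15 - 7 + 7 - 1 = -12*d^2 + 52*d - 16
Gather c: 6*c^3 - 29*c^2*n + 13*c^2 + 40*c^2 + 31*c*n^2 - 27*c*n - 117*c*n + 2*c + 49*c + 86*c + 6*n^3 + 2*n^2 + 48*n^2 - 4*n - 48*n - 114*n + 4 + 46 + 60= 6*c^3 + c^2*(53 - 29*n) + c*(31*n^2 - 144*n + 137) + 6*n^3 + 50*n^2 - 166*n + 110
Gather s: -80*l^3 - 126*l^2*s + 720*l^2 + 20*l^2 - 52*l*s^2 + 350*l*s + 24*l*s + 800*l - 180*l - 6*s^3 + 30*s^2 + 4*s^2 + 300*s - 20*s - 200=-80*l^3 + 740*l^2 + 620*l - 6*s^3 + s^2*(34 - 52*l) + s*(-126*l^2 + 374*l + 280) - 200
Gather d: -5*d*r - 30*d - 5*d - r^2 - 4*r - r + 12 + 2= d*(-5*r - 35) - r^2 - 5*r + 14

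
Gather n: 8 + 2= 10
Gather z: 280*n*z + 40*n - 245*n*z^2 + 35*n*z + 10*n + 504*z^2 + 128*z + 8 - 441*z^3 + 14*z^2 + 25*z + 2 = 50*n - 441*z^3 + z^2*(518 - 245*n) + z*(315*n + 153) + 10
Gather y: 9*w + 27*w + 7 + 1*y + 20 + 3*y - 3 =36*w + 4*y + 24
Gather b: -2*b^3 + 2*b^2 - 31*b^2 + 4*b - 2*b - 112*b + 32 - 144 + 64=-2*b^3 - 29*b^2 - 110*b - 48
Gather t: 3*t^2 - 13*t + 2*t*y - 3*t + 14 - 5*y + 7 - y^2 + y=3*t^2 + t*(2*y - 16) - y^2 - 4*y + 21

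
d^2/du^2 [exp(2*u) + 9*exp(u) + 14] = (4*exp(u) + 9)*exp(u)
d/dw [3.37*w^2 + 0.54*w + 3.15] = 6.74*w + 0.54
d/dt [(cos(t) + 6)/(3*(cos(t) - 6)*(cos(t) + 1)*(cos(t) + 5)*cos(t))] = (3*cos(t)^4 + 24*cos(t)^3 - 31*cos(t)^2 - 372*cos(t) - 180)*sin(t)/(3*(cos(t) - 6)^2*(cos(t) + 1)^2*(cos(t) + 5)^2*cos(t)^2)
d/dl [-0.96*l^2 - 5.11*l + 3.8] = -1.92*l - 5.11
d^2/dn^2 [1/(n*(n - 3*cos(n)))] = (-3*n^2*(n - 3*cos(n))*cos(n) + 2*n^2*(3*sin(n) + 1)^2 + 2*n*(n - 3*cos(n))*(3*sin(n) + 1) + 2*(n - 3*cos(n))^2)/(n^3*(n - 3*cos(n))^3)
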